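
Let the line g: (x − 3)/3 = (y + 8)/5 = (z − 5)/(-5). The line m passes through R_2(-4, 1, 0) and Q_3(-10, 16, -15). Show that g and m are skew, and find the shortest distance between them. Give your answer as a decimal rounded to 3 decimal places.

2.828

g has direction (3, 5, -5) through (3, -8, 5).
A direction vector for m is Q_3 − R_2 = (-6, 15, -15).
Common perpendicular direction n = (3, 5, -5) × (-6, 15, -15) = (0, 75, 75).
With w = (-4, 1, 0) − (3, -8, 5) = (-7, 9, -5), w · n = 300.
Since n ≠ 0 the lines are not parallel, and w · n = 300 ≠ 0 so they do not intersect; hence they are skew.
Distance = |w · n| / |n| = |300| / √11250 ≈ 2.828.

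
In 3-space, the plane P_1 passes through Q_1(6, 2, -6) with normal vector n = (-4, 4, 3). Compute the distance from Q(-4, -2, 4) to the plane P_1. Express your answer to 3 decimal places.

8.433

P_1: n·r = n·Q_1 gives -4x + 4y + 3z = -34.
n·Q − d = (-4)·(-4) + (4)·(-2) + (3)·(4) − (-34) = 54; |n| = √41.
Distance = |54| / √41 = 54/√41 ≈ 8.433.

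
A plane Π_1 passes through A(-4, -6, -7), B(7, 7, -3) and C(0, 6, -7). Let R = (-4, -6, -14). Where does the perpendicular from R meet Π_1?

(-7, -5, -9)

AB = (11, 13, 4), AC = (4, 12, 0); a normal to Π_1 is AB × AC = (-48, 16, 80).
Using A: Π_1 has equation -48x + 16y + 80z = -464.
Foot = R − λn with λ = (n·R − d)/|n|² = (-1024 − (-464))/8960 = -1/16.
Foot = (-4, -6, -14) − (-1/16)·(-48, 16, 80) = (-7, -5, -9).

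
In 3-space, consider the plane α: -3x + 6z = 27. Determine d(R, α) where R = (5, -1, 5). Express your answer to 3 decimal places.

n·R − d = (-3)·(5) + (0)·(-1) + (6)·(5) − 27 = -12; |n| = √45.
Distance = |-12| / √45 = 12/√45 ≈ 1.789.

1.789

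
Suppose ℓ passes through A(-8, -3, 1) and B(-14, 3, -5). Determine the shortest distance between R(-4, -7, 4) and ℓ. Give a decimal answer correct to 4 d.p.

A direction vector for ℓ is B − A = (-6, 6, -6).
Taking (-8, -3, 1) on ℓ with direction v = (-6, 6, -6): w = R − (-8, -3, 1) = (4, -4, 3), and w × v = (6, 6, 0).
Distance = |w × v| / |v| = √72 / √108 ≈ 0.8165.

0.8165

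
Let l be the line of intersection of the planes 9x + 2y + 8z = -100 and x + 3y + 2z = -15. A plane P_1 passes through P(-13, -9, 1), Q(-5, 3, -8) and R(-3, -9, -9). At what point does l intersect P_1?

(-2, 3, -11)

Direction of l: (9, 2, 8) × (1, 3, 2) = (-20, -10, 25).
A point on l: solving the two plane equations with x = -10 gives (-10, -1, -1).
PQ = (8, 12, -9), PR = (10, 0, -10); a normal to P_1 is PQ × PR = (-120, -10, -120).
Using P: P_1 has equation -120x - 10y - 120z = 1530.
Substitute r = (-10, -1, -1) + t(-20, -10, 25) into the plane: 1330 + (-500)t = 1530, so t = -2/5.
Intersection: (-10, -1, -1) + (-2/5)·(-20, -10, 25) = (-2, 3, -11).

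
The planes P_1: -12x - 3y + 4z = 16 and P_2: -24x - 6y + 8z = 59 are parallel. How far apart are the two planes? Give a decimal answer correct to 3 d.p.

Rescale P_2 by 1/2: -12x - 3y + 4z = 59/2. Then distance = |16 − (59/2)| / √169 ≈ 1.038.

1.038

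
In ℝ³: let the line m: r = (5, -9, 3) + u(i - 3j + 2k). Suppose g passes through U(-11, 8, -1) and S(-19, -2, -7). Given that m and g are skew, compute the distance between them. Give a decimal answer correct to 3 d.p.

A direction vector for g is S − U = (-8, -10, -6).
Common perpendicular direction n = (1, -3, 2) × (-8, -10, -6) = (38, -10, -34).
With w = (-11, 8, -1) − (5, -9, 3) = (-16, 17, -4), w · n = -642.
Distance = |w · n| / |n| = |-642| / √2700 ≈ 12.355.

12.355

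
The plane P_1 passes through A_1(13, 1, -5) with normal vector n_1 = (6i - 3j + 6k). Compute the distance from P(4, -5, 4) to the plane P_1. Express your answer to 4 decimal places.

2.0000

P_1: n_1·r = n_1·A_1 gives 6x - 3y + 6z = 45.
n·P − d = (6)·(4) + (-3)·(-5) + (6)·(4) − 45 = 18; |n| = √81.
Distance = |18| / √81 = 18/√81 ≈ 2.0000.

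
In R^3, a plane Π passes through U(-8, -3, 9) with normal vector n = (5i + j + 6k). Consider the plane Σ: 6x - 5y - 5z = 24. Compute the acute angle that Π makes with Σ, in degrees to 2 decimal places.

Π: n·r = n·U gives 5x + y + 6z = 11.
cos θ = |n₁·n₂| / (|n₁||n₂|) = |-5| / (√62 · √86).
θ = arccos(0.06847) ≈ 86.07°.

86.07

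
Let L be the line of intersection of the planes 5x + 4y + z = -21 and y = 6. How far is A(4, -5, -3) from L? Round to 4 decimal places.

Direction of L: (5, 4, 1) × (0, 1, 0) = (-1, 0, 5).
A point on L: solving the two plane equations with x = -9 gives (-9, 6, 0).
Taking (-9, 6, 0) on L with direction v = (-1, 0, 5): w = A − (-9, 6, 0) = (13, -11, -3), and w × v = (-55, -62, -11).
Distance = |w × v| / |v| = √6990 / √26 ≈ 16.3965.

16.3965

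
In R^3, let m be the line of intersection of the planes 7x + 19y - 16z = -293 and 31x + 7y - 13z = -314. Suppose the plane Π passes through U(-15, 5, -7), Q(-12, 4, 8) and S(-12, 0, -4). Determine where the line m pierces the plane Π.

(-6, -9, 5)

Direction of m: (7, 19, -16) × (31, 7, -13) = (-135, -405, -540).
A point on m: solving the two plane equations with x = -4 gives (-4, -3, 13).
UQ = (3, -1, 15), US = (3, -5, 3); a normal to Π is UQ × US = (72, 36, -12).
Using U: Π has equation 72x + 36y - 12z = -816.
Substitute r = (-4, -3, 13) + t(-135, -405, -540) into the plane: -552 + (-17820)t = -816, so t = 2/135.
Intersection: (-4, -3, 13) + (2/135)·(-135, -405, -540) = (-6, -9, 5).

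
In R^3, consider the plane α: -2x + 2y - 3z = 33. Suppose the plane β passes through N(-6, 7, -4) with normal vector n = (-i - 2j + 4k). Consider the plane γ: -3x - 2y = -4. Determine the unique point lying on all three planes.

β: n·r = n·N gives -x - 2y + 4z = -24.
Solving the 3×3 linear system -2x + 2y - 3z = 33, -x - 2y + 4z = -24, -3x - 2y = -4 (e.g. by elimination or Cramer's rule, determinant = -28) gives (-4, 8, -3).

(-4, 8, -3)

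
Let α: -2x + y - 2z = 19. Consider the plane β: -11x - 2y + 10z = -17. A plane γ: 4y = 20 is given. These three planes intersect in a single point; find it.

Solving the 3×3 linear system -2x + y - 2z = 19, -11x - 2y + 10z = -17, 4y = 20 (e.g. by elimination or Cramer's rule, determinant = 168) gives (-3, 5, -4).

(-3, 5, -4)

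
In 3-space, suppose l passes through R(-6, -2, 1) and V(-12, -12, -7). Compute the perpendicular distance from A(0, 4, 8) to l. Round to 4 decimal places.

A direction vector for l is V − R = (-6, -10, -8).
Taking (-6, -2, 1) on l with direction v = (-6, -10, -8): w = A − (-6, -2, 1) = (6, 6, 7), and w × v = (22, 6, -24).
Distance = |w × v| / |v| = √1096 / √200 ≈ 2.3409.

2.3409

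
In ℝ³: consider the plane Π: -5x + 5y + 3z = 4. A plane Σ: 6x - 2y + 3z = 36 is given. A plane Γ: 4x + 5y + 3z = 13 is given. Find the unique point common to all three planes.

(1, -3, 8)

Solving the 3×3 linear system -5x + 5y + 3z = 4, 6x - 2y + 3z = 36, 4x + 5y + 3z = 13 (e.g. by elimination or Cramer's rule, determinant = 189) gives (1, -3, 8).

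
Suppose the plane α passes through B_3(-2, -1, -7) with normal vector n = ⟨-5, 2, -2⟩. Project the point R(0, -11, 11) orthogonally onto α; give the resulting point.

α: n·r = n·B_3 gives -5x + 2y - 2z = 22.
Foot = R − λn with λ = (n·R − d)/|n|² = (-44 − 22)/33 = -2.
Foot = (0, -11, 11) − (-2)·(-5, 2, -2) = (-10, -7, 7).

(-10, -7, 7)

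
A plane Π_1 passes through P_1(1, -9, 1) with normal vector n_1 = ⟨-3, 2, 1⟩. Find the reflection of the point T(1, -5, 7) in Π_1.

Π_1: n_1·r = n_1·P_1 gives -3x + 2y + z = -20.
λ = (n·T − d)/|n|² = (-6 − (-20))/14 = 1.
Reflection = T − 2λn = (1, -5, 7) − 2·(-3, 2, 1) = (7, -9, 5).

(7, -9, 5)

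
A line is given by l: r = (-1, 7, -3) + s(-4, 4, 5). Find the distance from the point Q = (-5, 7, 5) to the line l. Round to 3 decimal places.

Taking (-1, 7, -3) on l with direction v = (-4, 4, 5): w = Q − (-1, 7, -3) = (-4, 0, 8), and w × v = (-32, -12, -16).
Distance = |w × v| / |v| = √1424 / √57 ≈ 4.998.

4.998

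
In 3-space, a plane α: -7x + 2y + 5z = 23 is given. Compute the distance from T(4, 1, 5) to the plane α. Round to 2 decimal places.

n·T − d = (-7)·(4) + (2)·(1) + (5)·(5) − 23 = -24; |n| = √78.
Distance = |-24| / √78 = 24/√78 ≈ 2.72.

2.72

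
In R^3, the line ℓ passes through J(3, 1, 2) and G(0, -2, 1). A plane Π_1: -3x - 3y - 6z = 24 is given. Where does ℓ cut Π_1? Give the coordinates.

(-3, -5, 0)

A direction vector for ℓ is G − J = (-3, -3, -1).
Substitute r = (3, 1, 2) + t(-3, -3, -1) into the plane: -24 + 24t = 24, so t = 2.
Intersection: (3, 1, 2) + 2·(-3, -3, -1) = (-3, -5, 0).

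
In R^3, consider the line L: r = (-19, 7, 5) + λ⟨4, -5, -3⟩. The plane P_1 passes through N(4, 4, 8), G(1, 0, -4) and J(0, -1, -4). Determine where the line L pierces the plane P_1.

NG = (-3, -4, -12), NJ = (-4, -5, -12); a normal to P_1 is NG × NJ = (-12, 12, -1).
Using N: P_1 has equation -12x + 12y - z = -8.
Substitute r = (-19, 7, 5) + t(4, -5, -3) into the plane: 307 + (-105)t = -8, so t = 3.
Intersection: (-19, 7, 5) + 3·(4, -5, -3) = (-7, -8, -4).

(-7, -8, -4)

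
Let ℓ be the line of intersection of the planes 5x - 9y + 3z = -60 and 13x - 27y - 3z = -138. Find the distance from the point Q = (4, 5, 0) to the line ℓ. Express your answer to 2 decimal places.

4.54

Direction of ℓ: (5, -9, 3) × (13, -27, -3) = (108, 54, -18).
A point on ℓ: solving the two plane equations with x = 3 gives (3, 7, -4).
Taking (3, 7, -4) on ℓ with direction v = (108, 54, -18): w = Q − (3, 7, -4) = (1, -2, 4), and w × v = (-180, 450, 270).
Distance = |w × v| / |v| = √307800 / √14904 ≈ 4.54.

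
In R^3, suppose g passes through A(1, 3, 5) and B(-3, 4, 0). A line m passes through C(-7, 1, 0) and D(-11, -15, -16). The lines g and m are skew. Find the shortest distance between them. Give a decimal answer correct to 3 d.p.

A direction vector for g is B − A = (-4, 1, -5).
A direction vector for m is D − C = (-4, -16, -16).
Common perpendicular direction n = (-4, 1, -5) × (-4, -16, -16) = (-96, -44, 68).
With w = (-7, 1, 0) − (1, 3, 5) = (-8, -2, -5), w · n = 516.
Distance = |w · n| / |n| = |516| / √15776 ≈ 4.108.

4.108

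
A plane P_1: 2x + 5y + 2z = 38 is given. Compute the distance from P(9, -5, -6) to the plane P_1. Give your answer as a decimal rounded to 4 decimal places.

n·P − d = (2)·(9) + (5)·(-5) + (2)·(-6) − 38 = -57; |n| = √33.
Distance = |-57| / √33 = 57/√33 ≈ 9.9224.

9.9224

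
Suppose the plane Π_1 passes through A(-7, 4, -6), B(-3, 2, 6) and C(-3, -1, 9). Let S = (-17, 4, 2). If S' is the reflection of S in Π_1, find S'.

(3, -4, -6)

AB = (4, -2, 12), AC = (4, -5, 15); a normal to Π_1 is AB × AC = (30, -12, -12).
Using A: Π_1 has equation 30x - 12y - 12z = -186.
λ = (n·S − d)/|n|² = (-582 − (-186))/1188 = -1/3.
Reflection = S − 2λn = (-17, 4, 2) − (-2/3)·(30, -12, -12) = (3, -4, -6).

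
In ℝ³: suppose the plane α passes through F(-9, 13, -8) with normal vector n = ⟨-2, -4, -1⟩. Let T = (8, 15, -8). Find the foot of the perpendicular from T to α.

α: n·r = n·F gives -2x - 4y - z = -26.
Foot = T − λn with λ = (n·T − d)/|n|² = (-68 − (-26))/21 = -2.
Foot = (8, 15, -8) − (-2)·(-2, -4, -1) = (4, 7, -10).

(4, 7, -10)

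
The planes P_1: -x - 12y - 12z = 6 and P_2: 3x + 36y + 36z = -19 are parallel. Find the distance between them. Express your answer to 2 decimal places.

0.02

Rescale P_2 by 1/(-3): -x - 12y - 12z = 19/3. Then distance = |6 − (19/3)| / √289 ≈ 0.02.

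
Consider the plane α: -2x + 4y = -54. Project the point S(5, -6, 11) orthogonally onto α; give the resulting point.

(7, -10, 11)

Foot = S − λn with λ = (n·S − d)/|n|² = (-34 − (-54))/20 = 1.
Foot = (5, -6, 11) − 1·(-2, 4, 0) = (7, -10, 11).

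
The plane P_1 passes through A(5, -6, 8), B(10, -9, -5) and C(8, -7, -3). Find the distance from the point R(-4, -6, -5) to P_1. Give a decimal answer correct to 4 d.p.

8.9496

AB = (5, -3, -13), AC = (3, -1, -11); a normal to P_1 is AB × AC = (20, 16, 4).
Using A: P_1 has equation 20x + 16y + 4z = 36.
n·R − d = (20)·(-4) + (16)·(-6) + (4)·(-5) − 36 = -232; |n| = √672.
Distance = |-232| / √672 = 232/√672 ≈ 8.9496.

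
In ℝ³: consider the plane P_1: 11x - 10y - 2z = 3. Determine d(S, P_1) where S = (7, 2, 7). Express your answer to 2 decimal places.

2.67

n·S − d = (11)·(7) + (-10)·(2) + (-2)·(7) − 3 = 40; |n| = √225.
Distance = |40| / √225 = 40/√225 ≈ 2.67.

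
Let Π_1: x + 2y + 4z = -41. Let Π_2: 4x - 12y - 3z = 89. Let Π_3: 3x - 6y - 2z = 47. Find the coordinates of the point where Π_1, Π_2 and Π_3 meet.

Solving the 3×3 linear system x + 2y + 4z = -41, 4x - 12y - 3z = 89, 3x - 6y - 2z = 47 (e.g. by elimination or Cramer's rule, determinant = 52) gives (-1, -6, -7).

(-1, -6, -7)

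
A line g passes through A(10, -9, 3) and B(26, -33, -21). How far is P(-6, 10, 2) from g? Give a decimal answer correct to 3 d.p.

A direction vector for g is B − A = (16, -24, -24).
Taking (10, -9, 3) on g with direction v = (16, -24, -24): w = P − (10, -9, 3) = (-16, 19, -1), and w × v = (-480, -400, 80).
Distance = |w × v| / |v| = √396800 / √1408 ≈ 16.787.

16.787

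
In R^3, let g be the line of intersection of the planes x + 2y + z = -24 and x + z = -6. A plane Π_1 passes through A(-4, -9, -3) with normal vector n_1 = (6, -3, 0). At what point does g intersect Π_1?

Direction of g: (1, 2, 1) × (1, 0, 1) = (2, 0, -2).
A point on g: solving the two plane equations with x = -10 gives (-10, -9, 4).
Π_1: n_1·r = n_1·A gives 6x - 3y = 3.
Substitute r = (-10, -9, 4) + t(2, 0, -2) into the plane: -33 + 12t = 3, so t = 3.
Intersection: (-10, -9, 4) + 3·(2, 0, -2) = (-4, -9, -2).

(-4, -9, -2)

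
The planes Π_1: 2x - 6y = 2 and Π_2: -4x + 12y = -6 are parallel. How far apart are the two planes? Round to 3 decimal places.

0.158

Rescale Π_2 by 1/(-2): 2x - 6y = 3. Then distance = |2 − 3| / √40 ≈ 0.158.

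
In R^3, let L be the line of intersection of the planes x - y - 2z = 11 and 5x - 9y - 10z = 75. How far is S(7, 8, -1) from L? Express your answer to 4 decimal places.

13.0690

Direction of L: (1, -1, -2) × (5, -9, -10) = (-8, 0, -4).
A point on L: solving the two plane equations with x = 2 gives (2, -5, -2).
Taking (2, -5, -2) on L with direction v = (-8, 0, -4): w = S − (2, -5, -2) = (5, 13, 1), and w × v = (-52, 12, 104).
Distance = |w × v| / |v| = √13664 / √80 ≈ 13.0690.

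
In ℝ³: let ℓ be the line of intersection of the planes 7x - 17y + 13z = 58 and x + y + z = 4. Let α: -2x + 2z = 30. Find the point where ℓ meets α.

(-6, 1, 9)

Direction of ℓ: (7, -17, 13) × (1, 1, 1) = (-30, 6, 24).
A point on ℓ: solving the two plane equations with x = -16 gives (-16, 3, 17).
Substitute r = (-16, 3, 17) + t(-30, 6, 24) into the plane: 66 + 108t = 30, so t = -1/3.
Intersection: (-16, 3, 17) + (-1/3)·(-30, 6, 24) = (-6, 1, 9).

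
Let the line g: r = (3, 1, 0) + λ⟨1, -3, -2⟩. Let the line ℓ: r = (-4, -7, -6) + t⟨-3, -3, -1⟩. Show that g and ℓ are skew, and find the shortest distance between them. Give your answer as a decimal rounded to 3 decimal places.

Common perpendicular direction n = (1, -3, -2) × (-3, -3, -1) = (-3, 7, -12).
With w = (-4, -7, -6) − (3, 1, 0) = (-7, -8, -6), w · n = 37.
Since n ≠ 0 the lines are not parallel, and w · n = 37 ≠ 0 so they do not intersect; hence they are skew.
Distance = |w · n| / |n| = |37| / √202 ≈ 2.603.

2.603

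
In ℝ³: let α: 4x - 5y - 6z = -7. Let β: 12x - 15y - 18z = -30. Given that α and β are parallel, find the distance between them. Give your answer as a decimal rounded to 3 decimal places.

Rescale β by 1/3: 4x - 5y - 6z = -10. Then distance = |-7 − (-10)| / √77 ≈ 0.342.

0.342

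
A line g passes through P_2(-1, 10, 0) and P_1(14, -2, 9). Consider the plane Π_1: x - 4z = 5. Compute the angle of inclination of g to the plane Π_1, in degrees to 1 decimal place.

A direction vector for g is P_1 − P_2 = (15, -12, 9).
sin θ = |n·v| / (|n||v|) = |-21| / (√17 · √450) = 0.24010.
θ ≈ 13.9°.

13.9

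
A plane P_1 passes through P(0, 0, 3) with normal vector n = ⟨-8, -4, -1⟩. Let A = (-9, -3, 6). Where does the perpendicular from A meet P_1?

P_1: n·r = n·P gives -8x - 4y - z = -3.
Foot = A − λn with λ = (n·A − d)/|n|² = (78 − (-3))/81 = 1.
Foot = (-9, -3, 6) − 1·(-8, -4, -1) = (-1, 1, 7).

(-1, 1, 7)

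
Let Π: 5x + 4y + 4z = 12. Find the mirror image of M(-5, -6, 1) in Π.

λ = (n·M − d)/|n|² = (-45 − 12)/57 = -1.
Reflection = M − 2λn = (-5, -6, 1) − (-2)·(5, 4, 4) = (5, 2, 9).

(5, 2, 9)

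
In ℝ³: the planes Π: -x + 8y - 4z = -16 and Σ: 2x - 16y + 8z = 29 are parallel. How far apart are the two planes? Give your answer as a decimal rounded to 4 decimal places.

Rescale Σ by 1/(-2): -x + 8y - 4z = -29/2. Then distance = |-16 − (-29/2)| / √81 ≈ 0.1667.

0.1667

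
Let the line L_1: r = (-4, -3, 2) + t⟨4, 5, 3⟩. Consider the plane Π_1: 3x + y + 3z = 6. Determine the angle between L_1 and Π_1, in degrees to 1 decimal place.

57.5

sin θ = |n·v| / (|n||v|) = |26| / (√19 · √50) = 0.84355.
θ ≈ 57.5°.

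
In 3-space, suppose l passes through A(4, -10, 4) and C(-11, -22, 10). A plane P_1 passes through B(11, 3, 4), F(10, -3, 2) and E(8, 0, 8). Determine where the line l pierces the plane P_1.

A direction vector for l is C − A = (-15, -12, 6).
BF = (-1, -6, -2), BE = (-3, -3, 4); a normal to P_1 is BF × BE = (-30, 10, -15).
Using B: P_1 has equation -30x + 10y - 15z = -360.
Substitute r = (4, -10, 4) + t(-15, -12, 6) into the plane: -280 + 240t = -360, so t = -1/3.
Intersection: (4, -10, 4) + (-1/3)·(-15, -12, 6) = (9, -6, 2).

(9, -6, 2)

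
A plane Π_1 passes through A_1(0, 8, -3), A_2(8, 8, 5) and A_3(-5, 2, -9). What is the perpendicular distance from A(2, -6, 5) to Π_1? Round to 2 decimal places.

5.85

A_1A_2 = (8, 0, 8), A_1A_3 = (-5, -6, -6); a normal to Π_1 is A_1A_2 × A_1A_3 = (48, 8, -48).
Using A_1: Π_1 has equation 48x + 8y - 48z = 208.
n·A − d = (48)·(2) + (8)·(-6) + (-48)·(5) − 208 = -400; |n| = √4672.
Distance = |-400| / √4672 = 400/√4672 ≈ 5.85.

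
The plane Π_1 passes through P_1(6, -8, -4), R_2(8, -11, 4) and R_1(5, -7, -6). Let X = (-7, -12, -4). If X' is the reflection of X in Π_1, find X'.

P_1R_2 = (2, -3, 8), P_1R_1 = (-1, 1, -2); a normal to Π_1 is P_1R_2 × P_1R_1 = (-2, -4, -1).
Using P_1: Π_1 has equation -2x - 4y - z = 24.
λ = (n·X − d)/|n|² = (66 − 24)/21 = 2.
Reflection = X − 2λn = (-7, -12, -4) − 4·(-2, -4, -1) = (1, 4, 0).

(1, 4, 0)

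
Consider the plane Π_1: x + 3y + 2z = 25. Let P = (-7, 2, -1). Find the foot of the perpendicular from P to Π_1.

(-5, 8, 3)

Foot = P − λn with λ = (n·P − d)/|n|² = (-3 − 25)/14 = -2.
Foot = (-7, 2, -1) − (-2)·(1, 3, 2) = (-5, 8, 3).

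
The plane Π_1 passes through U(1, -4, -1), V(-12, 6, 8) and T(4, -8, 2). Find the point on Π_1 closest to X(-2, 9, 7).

(-8, 3, 5)

UV = (-13, 10, 9), UT = (3, -4, 3); a normal to Π_1 is UV × UT = (66, 66, 22).
Using U: Π_1 has equation 66x + 66y + 22z = -220.
Foot = X − λn with λ = (n·X − d)/|n|² = (616 − (-220))/9196 = 1/11.
Foot = (-2, 9, 7) − (1/11)·(66, 66, 22) = (-8, 3, 5).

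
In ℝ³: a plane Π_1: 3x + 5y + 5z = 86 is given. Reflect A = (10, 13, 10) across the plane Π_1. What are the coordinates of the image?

(4, 3, 0)

λ = (n·A − d)/|n|² = (145 − 86)/59 = 1.
Reflection = A − 2λn = (10, 13, 10) − 2·(3, 5, 5) = (4, 3, 0).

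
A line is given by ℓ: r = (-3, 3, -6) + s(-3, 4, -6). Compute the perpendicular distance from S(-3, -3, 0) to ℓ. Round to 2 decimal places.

3.60

Taking (-3, 3, -6) on ℓ with direction v = (-3, 4, -6): w = S − (-3, 3, -6) = (0, -6, 6), and w × v = (12, -18, -18).
Distance = |w × v| / |v| = √792 / √61 ≈ 3.60.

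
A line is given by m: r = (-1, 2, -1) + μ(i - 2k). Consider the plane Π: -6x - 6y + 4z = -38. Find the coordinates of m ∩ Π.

Substitute r = (-1, 2, -1) + t(1, 0, -2) into the plane: -10 + (-14)t = -38, so t = 2.
Intersection: (-1, 2, -1) + 2·(1, 0, -2) = (1, 2, -5).

(1, 2, -5)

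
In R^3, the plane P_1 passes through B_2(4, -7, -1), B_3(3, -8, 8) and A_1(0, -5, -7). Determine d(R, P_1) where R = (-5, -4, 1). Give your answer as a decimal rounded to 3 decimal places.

B_2B_3 = (-1, -1, 9), B_2A_1 = (-4, 2, -6); a normal to P_1 is B_2B_3 × B_2A_1 = (-12, -42, -6).
Using B_2: P_1 has equation -12x - 42y - 6z = 252.
n·R − d = (-12)·(-5) + (-42)·(-4) + (-6)·(1) − 252 = -30; |n| = √1944.
Distance = |-30| / √1944 = 30/√1944 ≈ 0.680.

0.680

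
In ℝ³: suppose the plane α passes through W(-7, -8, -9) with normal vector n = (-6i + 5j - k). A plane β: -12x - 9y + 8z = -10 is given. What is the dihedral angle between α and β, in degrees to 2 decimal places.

81.84

α: n·r = n·W gives -6x + 5y - z = 11.
cos θ = |n₁·n₂| / (|n₁||n₂|) = |19| / (√62 · √289).
θ = arccos(0.14194) ≈ 81.84°.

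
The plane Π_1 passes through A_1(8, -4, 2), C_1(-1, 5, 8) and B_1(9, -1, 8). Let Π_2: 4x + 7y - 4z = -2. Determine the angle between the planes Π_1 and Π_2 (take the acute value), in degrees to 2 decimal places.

1.37

A_1C_1 = (-9, 9, 6), A_1B_1 = (1, 3, 6); a normal to Π_1 is A_1C_1 × A_1B_1 = (36, 60, -36).
Using A_1: Π_1 has equation 36x + 60y - 36z = -24.
cos θ = |n₁·n₂| / (|n₁||n₂|) = |708| / (√6192 · √81).
θ = arccos(0.99971) ≈ 1.37°.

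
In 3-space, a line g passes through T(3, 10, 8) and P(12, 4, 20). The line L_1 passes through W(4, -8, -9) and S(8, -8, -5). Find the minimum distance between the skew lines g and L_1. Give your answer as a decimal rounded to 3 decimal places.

A direction vector for g is P − T = (9, -6, 12).
A direction vector for L_1 is S − W = (4, 0, 4).
Common perpendicular direction n = (9, -6, 12) × (4, 0, 4) = (-24, 12, 24).
With w = (4, -8, -9) − (3, 10, 8) = (1, -18, -17), w · n = -648.
Distance = |w · n| / |n| = |-648| / √1296 ≈ 18.000.

18.000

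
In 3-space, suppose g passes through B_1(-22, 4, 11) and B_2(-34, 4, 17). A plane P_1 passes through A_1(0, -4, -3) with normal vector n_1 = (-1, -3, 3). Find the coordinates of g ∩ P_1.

(-6, 4, 3)

A direction vector for g is B_2 − B_1 = (-12, 0, 6).
P_1: n_1·r = n_1·A_1 gives -x - 3y + 3z = 3.
Substitute r = (-22, 4, 11) + t(-12, 0, 6) into the plane: 43 + 30t = 3, so t = -4/3.
Intersection: (-22, 4, 11) + (-4/3)·(-12, 0, 6) = (-6, 4, 3).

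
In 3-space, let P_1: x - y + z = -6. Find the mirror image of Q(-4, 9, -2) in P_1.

(2, 3, 4)

λ = (n·Q − d)/|n|² = (-15 − (-6))/3 = -3.
Reflection = Q − 2λn = (-4, 9, -2) − (-6)·(1, -1, 1) = (2, 3, 4).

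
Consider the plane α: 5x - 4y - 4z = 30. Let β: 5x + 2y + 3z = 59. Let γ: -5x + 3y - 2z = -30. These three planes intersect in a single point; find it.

(10, 6, -1)

Solving the 3×3 linear system 5x - 4y - 4z = 30, 5x + 2y + 3z = 59, -5x + 3y - 2z = -30 (e.g. by elimination or Cramer's rule, determinant = -145) gives (10, 6, -1).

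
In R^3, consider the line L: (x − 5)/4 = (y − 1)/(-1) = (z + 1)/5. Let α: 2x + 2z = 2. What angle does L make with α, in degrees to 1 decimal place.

L has direction (4, -1, 5) through (5, 1, -1).
sin θ = |n·v| / (|n||v|) = |18| / (√8 · √42) = 0.98198.
θ ≈ 79.1°.

79.1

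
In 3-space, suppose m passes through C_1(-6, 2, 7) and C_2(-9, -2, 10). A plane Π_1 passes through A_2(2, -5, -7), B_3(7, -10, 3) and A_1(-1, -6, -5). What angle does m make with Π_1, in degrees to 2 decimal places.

22.55

A direction vector for m is C_2 − C_1 = (-3, -4, 3).
A_2B_3 = (5, -5, 10), A_2A_1 = (-3, -1, 2); a normal to Π_1 is A_2B_3 × A_2A_1 = (0, -40, -20).
Using A_2: Π_1 has equation -40y - 20z = 340.
sin θ = |n·v| / (|n||v|) = |100| / (√2000 · √34) = 0.38348.
θ ≈ 22.55°.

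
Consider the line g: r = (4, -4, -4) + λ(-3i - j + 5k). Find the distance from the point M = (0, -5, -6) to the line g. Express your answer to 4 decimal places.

Taking (4, -4, -4) on g with direction v = (-3, -1, 5): w = M − (4, -4, -4) = (-4, -1, -2), and w × v = (-7, 26, 1).
Distance = |w × v| / |v| = √726 / √35 ≈ 4.5544.

4.5544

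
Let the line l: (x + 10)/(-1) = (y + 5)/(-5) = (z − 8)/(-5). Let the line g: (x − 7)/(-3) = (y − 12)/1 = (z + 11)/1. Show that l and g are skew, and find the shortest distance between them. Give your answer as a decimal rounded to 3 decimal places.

25.456

l has direction (-1, -5, -5) through (-10, -5, 8).
g has direction (-3, 1, 1) through (7, 12, -11).
Common perpendicular direction n = (-1, -5, -5) × (-3, 1, 1) = (0, 16, -16).
With w = (7, 12, -11) − (-10, -5, 8) = (17, 17, -19), w · n = 576.
Since n ≠ 0 the lines are not parallel, and w · n = 576 ≠ 0 so they do not intersect; hence they are skew.
Distance = |w · n| / |n| = |576| / √512 ≈ 25.456.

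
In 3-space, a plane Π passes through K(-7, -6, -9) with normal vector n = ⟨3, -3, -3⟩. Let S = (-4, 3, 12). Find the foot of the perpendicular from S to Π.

(5, -6, 3)

Π: n·r = n·K gives 3x - 3y - 3z = 24.
Foot = S − λn with λ = (n·S − d)/|n|² = (-57 − 24)/27 = -3.
Foot = (-4, 3, 12) − (-3)·(3, -3, -3) = (5, -6, 3).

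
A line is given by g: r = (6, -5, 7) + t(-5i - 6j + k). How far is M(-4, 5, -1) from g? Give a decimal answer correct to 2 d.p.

16.09

Taking (6, -5, 7) on g with direction v = (-5, -6, 1): w = M − (6, -5, 7) = (-10, 10, -8), and w × v = (-38, 50, 110).
Distance = |w × v| / |v| = √16044 / √62 ≈ 16.09.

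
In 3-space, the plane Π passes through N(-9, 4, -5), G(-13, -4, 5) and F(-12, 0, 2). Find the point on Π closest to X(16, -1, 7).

(-8, -4, -5)

NG = (-4, -8, 10), NF = (-3, -4, 7); a normal to Π is NG × NF = (-16, -2, -8).
Using N: Π has equation -16x - 2y - 8z = 176.
Foot = X − λn with λ = (n·X − d)/|n|² = (-310 − 176)/324 = -3/2.
Foot = (16, -1, 7) − (-3/2)·(-16, -2, -8) = (-8, -4, -5).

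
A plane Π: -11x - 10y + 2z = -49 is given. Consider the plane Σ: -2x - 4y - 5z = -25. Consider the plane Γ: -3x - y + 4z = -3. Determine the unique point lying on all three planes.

(5, 0, 3)

Solving the 3×3 linear system -11x - 10y + 2z = -49, -2x - 4y - 5z = -25, -3x - y + 4z = -3 (e.g. by elimination or Cramer's rule, determinant = -19) gives (5, 0, 3).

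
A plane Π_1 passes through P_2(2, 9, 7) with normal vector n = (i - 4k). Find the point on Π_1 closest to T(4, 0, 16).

(6, 0, 8)

Π_1: n·r = n·P_2 gives x - 4z = -26.
Foot = T − λn with λ = (n·T − d)/|n|² = (-60 − (-26))/17 = -2.
Foot = (4, 0, 16) − (-2)·(1, 0, -4) = (6, 0, 8).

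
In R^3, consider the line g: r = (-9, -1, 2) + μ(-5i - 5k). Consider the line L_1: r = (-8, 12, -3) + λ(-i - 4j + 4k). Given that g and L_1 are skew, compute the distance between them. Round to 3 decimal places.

5.431

Common perpendicular direction n = (-5, 0, -5) × (-1, -4, 4) = (-20, 25, 20).
With w = (-8, 12, -3) − (-9, -1, 2) = (1, 13, -5), w · n = 205.
Distance = |w · n| / |n| = |205| / √1425 ≈ 5.431.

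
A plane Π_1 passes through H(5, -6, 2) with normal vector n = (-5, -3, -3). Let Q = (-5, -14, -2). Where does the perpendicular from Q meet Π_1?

(5, -8, 4)

Π_1: n·r = n·H gives -5x - 3y - 3z = -13.
Foot = Q − λn with λ = (n·Q − d)/|n|² = (73 − (-13))/43 = 2.
Foot = (-5, -14, -2) − 2·(-5, -3, -3) = (5, -8, 4).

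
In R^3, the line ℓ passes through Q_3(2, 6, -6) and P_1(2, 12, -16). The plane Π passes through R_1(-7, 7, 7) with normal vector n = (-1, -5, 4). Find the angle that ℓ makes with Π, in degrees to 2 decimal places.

A direction vector for ℓ is P_1 − Q_3 = (0, 6, -10).
Π: n·r = n·R_1 gives -x - 5y + 4z = 0.
sin θ = |n·v| / (|n||v|) = |-70| / (√42 · √136) = 0.92620.
θ ≈ 67.85°.

67.85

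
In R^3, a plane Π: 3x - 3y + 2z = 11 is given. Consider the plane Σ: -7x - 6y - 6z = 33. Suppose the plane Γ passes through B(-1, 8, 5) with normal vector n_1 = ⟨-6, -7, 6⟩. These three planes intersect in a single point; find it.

Γ: n_1·r = n_1·B gives -6x - 7y + 6z = -20.
Solving the 3×3 linear system 3x - 3y + 2z = 11, -7x - 6y - 6z = 33, -6x - 7y + 6z = -20 (e.g. by elimination or Cramer's rule, determinant = -442) gives (3, -4, -5).

(3, -4, -5)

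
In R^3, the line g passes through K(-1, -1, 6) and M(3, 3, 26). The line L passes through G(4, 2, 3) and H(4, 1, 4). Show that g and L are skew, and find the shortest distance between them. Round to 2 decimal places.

A direction vector for g is M − K = (4, 4, 20).
A direction vector for L is H − G = (0, -1, 1).
Common perpendicular direction n = (4, 4, 20) × (0, -1, 1) = (24, -4, -4).
With w = (4, 2, 3) − (-1, -1, 6) = (5, 3, -3), w · n = 120.
Since n ≠ 0 the lines are not parallel, and w · n = 120 ≠ 0 so they do not intersect; hence they are skew.
Distance = |w · n| / |n| = |120| / √608 ≈ 4.87.

4.87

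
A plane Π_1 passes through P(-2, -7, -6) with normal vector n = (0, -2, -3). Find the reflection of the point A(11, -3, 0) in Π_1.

Π_1: n·r = n·P gives -2y - 3z = 32.
λ = (n·A − d)/|n|² = (6 − 32)/13 = -2.
Reflection = A − 2λn = (11, -3, 0) − (-4)·(0, -2, -3) = (11, -11, -12).

(11, -11, -12)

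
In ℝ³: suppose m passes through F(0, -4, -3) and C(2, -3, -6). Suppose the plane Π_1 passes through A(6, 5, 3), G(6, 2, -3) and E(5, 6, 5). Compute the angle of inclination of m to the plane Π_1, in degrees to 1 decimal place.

A direction vector for m is C − F = (2, 1, -3).
AG = (0, -3, -6), AE = (-1, 1, 2); a normal to Π_1 is AG × AE = (0, 6, -3).
Using A: Π_1 has equation 6y - 3z = 21.
sin θ = |n·v| / (|n||v|) = |15| / (√45 · √14) = 0.59761.
θ ≈ 36.7°.

36.7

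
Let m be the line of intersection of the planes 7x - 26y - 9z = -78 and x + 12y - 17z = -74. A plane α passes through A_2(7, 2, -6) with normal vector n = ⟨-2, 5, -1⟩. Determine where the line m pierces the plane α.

(-1, 1, 5)

Direction of m: (7, -26, -9) × (1, 12, -17) = (550, 110, 110).
A point on m: solving the two plane equations with x = 9 gives (9, 3, 7).
α: n·r = n·A_2 gives -2x + 5y - z = 2.
Substitute r = (9, 3, 7) + t(550, 110, 110) into the plane: -10 + (-660)t = 2, so t = -1/55.
Intersection: (9, 3, 7) + (-1/55)·(550, 110, 110) = (-1, 1, 5).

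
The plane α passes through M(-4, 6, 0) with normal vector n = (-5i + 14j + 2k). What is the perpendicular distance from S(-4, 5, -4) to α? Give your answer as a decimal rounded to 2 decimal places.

1.47

α: n·r = n·M gives -5x + 14y + 2z = 104.
n·S − d = (-5)·(-4) + (14)·(5) + (2)·(-4) − 104 = -22; |n| = √225.
Distance = |-22| / √225 = 22/√225 ≈ 1.47.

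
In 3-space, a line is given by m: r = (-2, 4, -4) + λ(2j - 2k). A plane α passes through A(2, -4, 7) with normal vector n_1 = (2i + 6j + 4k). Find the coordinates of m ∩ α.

(-2, 6, -6)

α: n_1·r = n_1·A gives 2x + 6y + 4z = 8.
Substitute r = (-2, 4, -4) + t(0, 2, -2) into the plane: 4 + 4t = 8, so t = 1.
Intersection: (-2, 4, -4) + 1·(0, 2, -2) = (-2, 6, -6).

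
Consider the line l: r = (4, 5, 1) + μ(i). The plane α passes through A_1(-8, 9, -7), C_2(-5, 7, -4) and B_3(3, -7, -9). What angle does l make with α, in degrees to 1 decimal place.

48.0

A_1C_2 = (3, -2, 3), A_1B_3 = (11, -16, -2); a normal to α is A_1C_2 × A_1B_3 = (52, 39, -26).
Using A_1: α has equation 52x + 39y - 26z = 117.
sin θ = |n·v| / (|n||v|) = |52| / (√4901 · √1) = 0.74278.
θ ≈ 48.0°.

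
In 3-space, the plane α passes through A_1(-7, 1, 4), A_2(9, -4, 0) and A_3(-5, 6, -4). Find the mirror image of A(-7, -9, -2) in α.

(1, 7, 10)

A_1A_2 = (16, -5, -4), A_1A_3 = (2, 5, -8); a normal to α is A_1A_2 × A_1A_3 = (60, 120, 90).
Using A_1: α has equation 60x + 120y + 90z = 60.
λ = (n·A − d)/|n|² = (-1680 − 60)/26100 = -1/15.
Reflection = A − 2λn = (-7, -9, -2) − (-2/15)·(60, 120, 90) = (1, 7, 10).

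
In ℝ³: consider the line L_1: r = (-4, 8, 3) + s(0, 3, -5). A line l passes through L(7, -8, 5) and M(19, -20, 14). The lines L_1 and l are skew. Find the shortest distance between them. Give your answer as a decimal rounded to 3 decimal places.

A direction vector for l is M − L = (12, -12, 9).
Common perpendicular direction n = (0, 3, -5) × (12, -12, 9) = (-33, -60, -36).
With w = (7, -8, 5) − (-4, 8, 3) = (11, -16, 2), w · n = 525.
Distance = |w · n| / |n| = |525| / √5985 ≈ 6.786.

6.786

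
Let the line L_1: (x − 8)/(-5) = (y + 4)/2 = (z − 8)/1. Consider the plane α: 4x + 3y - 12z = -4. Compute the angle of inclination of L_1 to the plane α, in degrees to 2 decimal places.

L_1 has direction (-5, 2, 1) through (8, -4, 8).
sin θ = |n·v| / (|n||v|) = |-26| / (√169 · √30) = 0.36515.
θ ≈ 21.42°.

21.42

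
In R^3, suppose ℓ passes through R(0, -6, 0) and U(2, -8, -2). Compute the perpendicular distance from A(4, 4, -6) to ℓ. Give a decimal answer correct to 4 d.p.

12.3288

A direction vector for ℓ is U − R = (2, -2, -2).
Taking (0, -6, 0) on ℓ with direction v = (2, -2, -2): w = A − (0, -6, 0) = (4, 10, -6), and w × v = (-32, -4, -28).
Distance = |w × v| / |v| = √1824 / √12 ≈ 12.3288.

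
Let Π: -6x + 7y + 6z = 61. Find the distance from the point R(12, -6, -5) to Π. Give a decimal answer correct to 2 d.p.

n·R − d = (-6)·(12) + (7)·(-6) + (6)·(-5) − 61 = -205; |n| = √121.
Distance = |-205| / √121 = 205/√121 ≈ 18.64.

18.64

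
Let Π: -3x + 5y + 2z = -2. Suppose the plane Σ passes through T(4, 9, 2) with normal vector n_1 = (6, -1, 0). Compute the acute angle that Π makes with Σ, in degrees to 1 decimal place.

52.2

Σ: n_1·r = n_1·T gives 6x - y = 15.
cos θ = |n₁·n₂| / (|n₁||n₂|) = |-23| / (√38 · √37).
θ = arccos(0.61339) ≈ 52.2°.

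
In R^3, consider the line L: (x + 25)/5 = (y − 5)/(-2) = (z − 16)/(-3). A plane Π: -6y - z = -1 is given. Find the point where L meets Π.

L has direction (5, -2, -3) through (-25, 5, 16).
Substitute r = (-25, 5, 16) + t(5, -2, -3) into the plane: -46 + 15t = -1, so t = 3.
Intersection: (-25, 5, 16) + 3·(5, -2, -3) = (-10, -1, 7).

(-10, -1, 7)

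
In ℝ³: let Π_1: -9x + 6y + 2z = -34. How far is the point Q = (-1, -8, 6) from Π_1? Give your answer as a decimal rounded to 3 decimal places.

n·Q − d = (-9)·(-1) + (6)·(-8) + (2)·(6) − (-34) = 7; |n| = √121.
Distance = |7| / √121 = 7/√121 ≈ 0.636.

0.636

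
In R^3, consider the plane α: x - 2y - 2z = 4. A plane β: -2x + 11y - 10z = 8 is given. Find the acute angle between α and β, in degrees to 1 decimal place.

84.9

cos θ = |n₁·n₂| / (|n₁||n₂|) = |-4| / (√9 · √225).
θ = arccos(0.08889) ≈ 84.9°.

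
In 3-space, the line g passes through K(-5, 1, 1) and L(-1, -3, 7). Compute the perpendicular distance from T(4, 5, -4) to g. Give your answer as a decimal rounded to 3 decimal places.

10.979

A direction vector for g is L − K = (4, -4, 6).
Taking (-5, 1, 1) on g with direction v = (4, -4, 6): w = T − (-5, 1, 1) = (9, 4, -5), and w × v = (4, -74, -52).
Distance = |w × v| / |v| = √8196 / √68 ≈ 10.979.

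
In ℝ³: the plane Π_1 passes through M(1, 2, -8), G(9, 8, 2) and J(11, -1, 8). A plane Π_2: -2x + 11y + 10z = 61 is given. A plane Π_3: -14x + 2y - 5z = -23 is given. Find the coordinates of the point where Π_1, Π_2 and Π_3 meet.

(5, 11, -5)

MG = (8, 6, 10), MJ = (10, -3, 16); a normal to Π_1 is MG × MJ = (126, -28, -84).
Using M: Π_1 has equation 126x - 28y - 84z = 742.
Solving the 3×3 linear system 126x - 28y - 84z = 742, -2x + 11y + 10z = 61, -14x + 2y - 5z = -23 (e.g. by elimination or Cramer's rule, determinant = -17850) gives (5, 11, -5).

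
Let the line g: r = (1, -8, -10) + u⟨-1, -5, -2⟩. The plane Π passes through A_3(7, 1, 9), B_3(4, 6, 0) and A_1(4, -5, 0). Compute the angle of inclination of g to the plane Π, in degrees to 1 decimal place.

3.3

A_3B_3 = (-3, 5, -9), A_3A_1 = (-3, -6, -9); a normal to Π is A_3B_3 × A_3A_1 = (-99, 0, 33).
Using A_3: Π has equation -99x + 33z = -396.
sin θ = |n·v| / (|n||v|) = |33| / (√10890 · √30) = 0.05774.
θ ≈ 3.3°.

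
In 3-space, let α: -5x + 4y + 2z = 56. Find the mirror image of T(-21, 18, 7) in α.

(9, -6, -5)

λ = (n·T − d)/|n|² = (191 − 56)/45 = 3.
Reflection = T − 2λn = (-21, 18, 7) − 6·(-5, 4, 2) = (9, -6, -5).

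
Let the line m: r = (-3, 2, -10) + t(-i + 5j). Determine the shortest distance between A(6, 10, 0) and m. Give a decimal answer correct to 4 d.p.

Taking (-3, 2, -10) on m with direction v = (-1, 5, 0): w = A − (-3, 2, -10) = (9, 8, 10), and w × v = (-50, -10, 53).
Distance = |w × v| / |v| = √5409 / √26 ≈ 14.4235.

14.4235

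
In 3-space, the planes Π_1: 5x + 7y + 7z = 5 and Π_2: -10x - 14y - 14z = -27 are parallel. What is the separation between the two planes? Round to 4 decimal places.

Rescale Π_2 by 1/(-2): 5x + 7y + 7z = 27/2. Then distance = |5 − (27/2)| / √123 ≈ 0.7664.

0.7664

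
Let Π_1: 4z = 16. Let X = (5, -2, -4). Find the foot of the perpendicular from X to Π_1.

(5, -2, 4)

Foot = X − λn with λ = (n·X − d)/|n|² = (-16 − 16)/16 = -2.
Foot = (5, -2, -4) − (-2)·(0, 0, 4) = (5, -2, 4).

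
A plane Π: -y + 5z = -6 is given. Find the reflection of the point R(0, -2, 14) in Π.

λ = (n·R − d)/|n|² = (72 − (-6))/26 = 3.
Reflection = R − 2λn = (0, -2, 14) − 6·(0, -1, 5) = (0, 4, -16).

(0, 4, -16)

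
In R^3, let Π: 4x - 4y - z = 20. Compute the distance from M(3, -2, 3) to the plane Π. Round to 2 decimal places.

n·M − d = (4)·(3) + (-4)·(-2) + (-1)·(3) − 20 = -3; |n| = √33.
Distance = |-3| / √33 = 3/√33 ≈ 0.52.

0.52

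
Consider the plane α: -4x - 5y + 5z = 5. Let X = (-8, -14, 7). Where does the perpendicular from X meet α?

(0, -4, -3)

Foot = X − λn with λ = (n·X − d)/|n|² = (137 − 5)/66 = 2.
Foot = (-8, -14, 7) − 2·(-4, -5, 5) = (0, -4, -3).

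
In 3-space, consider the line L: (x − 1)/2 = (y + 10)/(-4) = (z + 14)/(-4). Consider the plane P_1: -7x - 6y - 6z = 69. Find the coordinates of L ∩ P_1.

(-3, -2, -6)

L has direction (2, -4, -4) through (1, -10, -14).
Substitute r = (1, -10, -14) + t(2, -4, -4) into the plane: 137 + 34t = 69, so t = -2.
Intersection: (1, -10, -14) + (-2)·(2, -4, -4) = (-3, -2, -6).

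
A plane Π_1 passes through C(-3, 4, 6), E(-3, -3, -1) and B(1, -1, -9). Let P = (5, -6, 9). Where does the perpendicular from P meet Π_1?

CE = (0, -7, -7), CB = (4, -5, -15); a normal to Π_1 is CE × CB = (70, -28, 28).
Using C: Π_1 has equation 70x - 28y + 28z = -154.
Foot = P − λn with λ = (n·P − d)/|n|² = (770 − (-154))/6468 = 1/7.
Foot = (5, -6, 9) − (1/7)·(70, -28, 28) = (-5, -2, 5).

(-5, -2, 5)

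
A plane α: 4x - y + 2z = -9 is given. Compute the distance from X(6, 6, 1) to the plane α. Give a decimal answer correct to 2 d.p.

6.33

n·X − d = (4)·(6) + (-1)·(6) + (2)·(1) − (-9) = 29; |n| = √21.
Distance = |29| / √21 = 29/√21 ≈ 6.33.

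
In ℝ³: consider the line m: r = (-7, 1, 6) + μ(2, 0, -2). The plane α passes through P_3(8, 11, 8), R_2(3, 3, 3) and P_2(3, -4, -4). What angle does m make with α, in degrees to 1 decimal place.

P_3R_2 = (-5, -8, -5), P_3P_2 = (-5, -15, -12); a normal to α is P_3R_2 × P_3P_2 = (21, -35, 35).
Using P_3: α has equation 21x - 35y + 35z = 63.
sin θ = |n·v| / (|n||v|) = |-28| / (√2891 · √8) = 0.18411.
θ ≈ 10.6°.

10.6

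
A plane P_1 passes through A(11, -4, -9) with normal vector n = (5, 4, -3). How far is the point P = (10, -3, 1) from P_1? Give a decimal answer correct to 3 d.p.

P_1: n·r = n·A gives 5x + 4y - 3z = 66.
n·P − d = (5)·(10) + (4)·(-3) + (-3)·(1) − 66 = -31; |n| = √50.
Distance = |-31| / √50 = 31/√50 ≈ 4.384.

4.384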